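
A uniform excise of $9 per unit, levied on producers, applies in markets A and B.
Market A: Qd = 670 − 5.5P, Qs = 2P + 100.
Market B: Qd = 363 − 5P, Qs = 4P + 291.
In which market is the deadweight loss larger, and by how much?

Market A: pre-tax P* = $76, Q* = 252; post-tax Q = 238.8; deadweight loss = $59.4.
Market B: pre-tax P* = $8, Q* = 323; post-tax Q = 303; deadweight loss = $90.
Difference: $59.4 vs $90 → market B is larger by $30.6.

Market B, by $30.6.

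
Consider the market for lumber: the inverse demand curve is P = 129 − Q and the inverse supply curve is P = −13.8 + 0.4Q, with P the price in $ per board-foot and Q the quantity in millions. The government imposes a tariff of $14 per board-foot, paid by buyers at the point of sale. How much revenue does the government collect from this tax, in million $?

Tax revenue = $1288 million.

Rewrite in direct form: Qd = 129 − P and Qs = 2.5P + 34.5.
Without the tax, 129 − P = 2.5P + 34.5 gives 3.5P = 94.5, so P* = $27 and Q* = 102.
With the tax collected from buyers, demand (in seller-price terms) shifts: Qd = 129 − (P + 14).
Solving gives Q = 92 with buyers paying $37 and producers receiving $23 (the $14 wedge).
Revenue = t · Q = 14 · 92 = $1288.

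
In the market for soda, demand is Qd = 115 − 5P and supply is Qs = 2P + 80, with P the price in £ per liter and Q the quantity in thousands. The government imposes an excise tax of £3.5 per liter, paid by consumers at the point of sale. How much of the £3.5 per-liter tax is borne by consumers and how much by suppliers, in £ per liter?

Consumers bear £1 per liter; suppliers bear £2.5 per liter.

Without the tax, 115 − 5P = 2P + 80 gives 7P = 35, so P* = £5 and Q* = 90.
With the tax collected from consumers, demand (in seller-price terms) shifts: Qd = 115 − 5(P + 3.5).
Solving gives Q = 85 with consumers paying £6 and suppliers receiving £2.5 (the £3.5 wedge).
Burden on consumers: £1; on suppliers: £2.5. (They sum to £3.5.)
The less price-elastic side of the market bears the larger share of a per-unit tax.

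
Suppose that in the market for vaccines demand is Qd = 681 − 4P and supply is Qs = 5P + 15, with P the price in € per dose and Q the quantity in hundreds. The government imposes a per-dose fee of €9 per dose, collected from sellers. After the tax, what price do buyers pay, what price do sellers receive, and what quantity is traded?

Buyers pay €79; sellers receive €70; quantity = 365.

Without the tax, 681 − 4P = 5P + 15 gives 9P = 666, so P* = €74 and Q* = 385.
With the tax collected from sellers, supply shifts: Qs = 5(P − 9) + 15.
Solving gives Q = 365 with buyers paying €79 and sellers receiving €70 (the €9 wedge).
The less price-elastic side of the market bears the larger share of a per-unit tax.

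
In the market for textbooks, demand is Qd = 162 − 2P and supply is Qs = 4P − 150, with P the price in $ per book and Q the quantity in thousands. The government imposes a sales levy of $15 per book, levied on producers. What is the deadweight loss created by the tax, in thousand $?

Before the tax: set 162 − 2P = 4P − 150 → P* = $52, Q* = 58.
With the tax collected from producers, supply shifts: Qs = 4(P − 15) − 150.
New equilibrium: buyers pay $62, producers receive $47, Q = 38. (Wedge: Pb − Ps = 15.)
Quantity falls by |ΔQ| = |58 − 38| = 20.
DWL = ½ · t · |ΔQ| = ½ · 15 · 20 = $150.

Deadweight loss = $150 thousand.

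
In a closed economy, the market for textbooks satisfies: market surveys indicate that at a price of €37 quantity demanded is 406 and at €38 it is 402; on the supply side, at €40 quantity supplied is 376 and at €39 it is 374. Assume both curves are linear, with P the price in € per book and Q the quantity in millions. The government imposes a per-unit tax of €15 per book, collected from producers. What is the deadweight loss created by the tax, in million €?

Demand slope: (402 − 406)/(38 − 37) = -4, so Qd = 554 − 4P.
Supply slope: (374 − 376)/(39 − 40) = 2, so Qs = 2P + 296.
Before the tax: set 554 − 4P = 2P + 296 → P* = €43, Q* = 382.
With the tax collected from producers, supply shifts: Qs = 2(P − 15) + 296.
New equilibrium: consumers pay €48, producers receive €33, Q = 362. (Wedge: Pb − Ps = 15.)
Quantity falls by |ΔQ| = |382 − 362| = 20.
DWL = ½ · t · |ΔQ| = ½ · 15 · 20 = €150.

Deadweight loss = €150 million.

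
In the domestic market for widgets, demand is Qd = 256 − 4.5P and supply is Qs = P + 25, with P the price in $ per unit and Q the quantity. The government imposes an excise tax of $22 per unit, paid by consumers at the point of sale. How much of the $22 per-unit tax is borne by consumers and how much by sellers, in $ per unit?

Without the tax, 256 − 4.5P = P + 25 gives 5.5P = 231, so P* = $42 and Q* = 67.
With the tax collected from consumers, demand (in seller-price terms) shifts: Qd = 256 − 4.5(P + 22).
New equilibrium: consumers pay $46, sellers receive $24, Q = 49. (Wedge: Pb − Ps = 22.)
Burden on consumers: $4; on sellers: $18. (They sum to $22.)
The less price-elastic side of the market bears the larger share of a per-unit tax.

Consumers bear $4 per unit; sellers bear $18 per unit.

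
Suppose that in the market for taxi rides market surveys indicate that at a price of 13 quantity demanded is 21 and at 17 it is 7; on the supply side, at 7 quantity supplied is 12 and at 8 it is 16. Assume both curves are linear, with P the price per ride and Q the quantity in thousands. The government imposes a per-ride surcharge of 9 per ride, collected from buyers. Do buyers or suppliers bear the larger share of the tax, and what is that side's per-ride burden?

Demand slope: (7 − 21)/(17 − 13) = -3.5, so Qd = 66.5 − 3.5P.
Supply slope: (16 − 12)/(8 − 7) = 4, so Qs = 4P − 16.
Before the tax: set 66.5 − 3.5P = 4P − 16 → P* = 11, Q* = 28.
With the tax collected from buyers, demand (in seller-price terms) shifts: Qd = 66.5 − 3.5(P + 9).
New equilibrium: buyers pay 15.8, suppliers receive 6.8, Q = 11.2. (Wedge: Pb − Ps = 9.)
Per-ride burden: buyers 4.8, suppliers 4.2.
Buyers take the larger share because demand is less price-elastic here (demand slope 3.5 vs supply slope 4).

Buyers bear the larger share: 4.8 per ride.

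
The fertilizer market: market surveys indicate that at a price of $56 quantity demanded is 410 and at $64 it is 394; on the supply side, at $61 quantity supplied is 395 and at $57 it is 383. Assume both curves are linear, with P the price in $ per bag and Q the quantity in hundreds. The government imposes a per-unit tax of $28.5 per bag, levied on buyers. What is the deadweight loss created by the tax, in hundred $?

Demand slope: (394 − 410)/(64 − 56) = -2, so Qd = 522 − 2P.
Supply slope: (383 − 395)/(57 − 61) = 3, so Qs = 3P + 212.
Without the tax, 522 − 2P = 3P + 212 gives 5P = 310, so P* = $62 and Q* = 398.
With the tax collected from buyers, demand (in seller-price terms) shifts: Qd = 522 − 2(P + 28.5).
Solving gives Q = 363.8 with buyers paying $79.1 and producers receiving $50.6 (the $28.5 wedge).
Quantity falls by |ΔQ| = |398 − 363.8| = 34.2.
DWL = ½ · t · |ΔQ| = ½ · 28.5 · 34.2 = $487.35.

Deadweight loss = $487.35 hundred.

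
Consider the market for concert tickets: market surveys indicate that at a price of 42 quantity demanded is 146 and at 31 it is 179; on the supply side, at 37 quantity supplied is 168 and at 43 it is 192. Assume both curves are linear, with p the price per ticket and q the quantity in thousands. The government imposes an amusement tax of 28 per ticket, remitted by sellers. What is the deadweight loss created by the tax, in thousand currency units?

Deadweight loss = 672 thousand.

Demand slope: (179 − 146)/(31 − 42) = -3, so qd = 272 − 3p.
Supply slope: (192 − 168)/(43 − 37) = 4, so qs = 4p + 20.
Before the tax: set 272 − 3p = 4p + 20 → p* = 36, q* = 164.
With the tax collected from sellers, supply shifts: qs = 4(p − 28) + 20.
New equilibrium: consumers pay 52, sellers receive 24, q = 116. (Wedge: pb − ps = 28.)
Quantity falls by |ΔQ| = |164 − 116| = 48.
DWL = ½ · t · |ΔQ| = ½ · 28 · 48 = 672.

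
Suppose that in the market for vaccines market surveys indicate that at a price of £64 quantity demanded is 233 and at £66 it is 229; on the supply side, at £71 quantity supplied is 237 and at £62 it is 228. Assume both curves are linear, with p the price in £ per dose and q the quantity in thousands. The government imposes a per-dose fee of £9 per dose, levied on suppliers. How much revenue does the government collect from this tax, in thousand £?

Tax revenue = £2025 thousand.

Demand slope: (229 − 233)/(66 − 64) = -2, so qd = 361 − 2p.
Supply slope: (228 − 237)/(62 − 71) = 1, so qs = p + 166.
Before the tax: set 361 − 2p = p + 166 → p* = £65, q* = 231.
With the tax collected from suppliers, supply shifts: qs = (p − 9) + 166.
New equilibrium: consumers pay £68, suppliers receive £59, q = 225. (Wedge: pb − ps = 9.)
Revenue = t · Q = 9 · 225 = £2025.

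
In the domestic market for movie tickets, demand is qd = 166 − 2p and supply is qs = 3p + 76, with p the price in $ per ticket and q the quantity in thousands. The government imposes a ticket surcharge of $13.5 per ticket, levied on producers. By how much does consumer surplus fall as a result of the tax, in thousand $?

Without the tax, 166 − 2p = 3p + 76 gives 5p = 90, so p* = $18 and q* = 130.
With the tax collected from producers, supply shifts: qs = 3(p − 13.5) + 76.
Solving gives q = 113.8 with consumers paying $26.1 and producers receiving $12.6 (the $13.5 wedge).
ΔCS is the trapezoid between Q = 113.8 and Q = 130 of height $8.1: ½ · (130 + 113.8) · 8.1 = $987.39.

Consumer surplus falls by $987.39 thousand.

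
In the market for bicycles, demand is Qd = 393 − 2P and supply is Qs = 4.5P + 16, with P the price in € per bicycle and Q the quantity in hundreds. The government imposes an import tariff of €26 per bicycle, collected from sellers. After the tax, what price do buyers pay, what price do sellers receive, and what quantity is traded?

Before the tax: set 393 − 2P = 4.5P + 16 → P* = €58, Q* = 277.
With the tax collected from sellers, supply shifts: Qs = 4.5(P − 26) + 16.
New equilibrium: buyers pay €76, sellers receive €50, Q = 241. (Wedge: Pb − Ps = 26.)
The less price-elastic side of the market bears the larger share of a per-unit tax.

Buyers pay €76; sellers receive €50; quantity = 241.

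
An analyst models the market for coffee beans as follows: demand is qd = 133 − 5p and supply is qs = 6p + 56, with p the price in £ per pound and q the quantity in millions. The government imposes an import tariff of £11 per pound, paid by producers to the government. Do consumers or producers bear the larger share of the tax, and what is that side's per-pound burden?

Consumers bear the larger share: £6 per pound.

Without the tax, 133 − 5p = 6p + 56 gives 11p = 77, so p* = £7 and q* = 98.
With the tax collected from producers, supply shifts: qs = 6(p − 11) + 56.
New equilibrium: consumers pay £13, producers receive £2, q = 68. (Wedge: pb − ps = 11.)
Per-pound burden: consumers £6, producers £5.
Consumers take the larger share because demand is less price-elastic here (demand slope 5 vs supply slope 6).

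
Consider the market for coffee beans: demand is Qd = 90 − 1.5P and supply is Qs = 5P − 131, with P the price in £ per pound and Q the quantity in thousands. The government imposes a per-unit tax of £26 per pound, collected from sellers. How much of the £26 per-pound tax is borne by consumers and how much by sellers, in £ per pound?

Before the tax: set 90 − 1.5P = 5P − 131 → P* = £34, Q* = 39.
With the tax collected from sellers, supply shifts: Qs = 5(P − 26) − 131.
Solving gives Q = 9 with consumers paying £54 and sellers receiving £28 (the £26 wedge).
Burden on consumers: £20; on sellers: £6. (They sum to £26.)
The less price-elastic side of the market bears the larger share of a per-unit tax.

Consumers bear £20 per pound; sellers bear £6 per pound.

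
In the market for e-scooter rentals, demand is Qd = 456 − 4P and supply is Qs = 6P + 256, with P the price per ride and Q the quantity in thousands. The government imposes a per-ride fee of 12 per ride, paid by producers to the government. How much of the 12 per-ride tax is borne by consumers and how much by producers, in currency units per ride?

Without the tax, 456 − 4P = 6P + 256 gives 10P = 200, so P* = 20 and Q* = 376.
With the tax collected from producers, supply shifts: Qs = 6(P − 12) + 256.
New equilibrium: consumers pay 27.2, producers receive 15.2, Q = 347.2. (Wedge: Pb − Ps = 12.)
Burden on consumers: 7.2; on producers: 4.8. (They sum to 12.)
The less price-elastic side of the market bears the larger share of a per-unit tax.

Consumers bear 7.2 per ride; producers bear 4.8 per ride.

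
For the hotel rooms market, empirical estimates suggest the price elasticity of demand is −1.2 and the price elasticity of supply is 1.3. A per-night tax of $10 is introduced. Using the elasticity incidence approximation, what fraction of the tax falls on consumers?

Incidence ratio: consumers' share ≈ εs / (εs + |εd|) = 1.3 / (1.3 + 1.2) = 0.52.
Supply is the more elastic side, so consumers bear the larger share.

Consumers' share ≈ 0.52.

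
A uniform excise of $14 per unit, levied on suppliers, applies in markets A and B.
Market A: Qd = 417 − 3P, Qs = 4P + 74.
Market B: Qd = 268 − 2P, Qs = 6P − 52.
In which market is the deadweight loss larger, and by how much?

Market A: pre-tax P* = $49, Q* = 270; post-tax Q = 246; deadweight loss = $168.
Market B: pre-tax P* = $40, Q* = 188; post-tax Q = 167; deadweight loss = $147.
Difference: $168 vs $147 → market A is larger by $21.

Market A, by $21.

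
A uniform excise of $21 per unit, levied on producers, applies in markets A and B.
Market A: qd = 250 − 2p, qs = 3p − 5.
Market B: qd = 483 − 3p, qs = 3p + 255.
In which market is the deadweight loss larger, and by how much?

Market B, by $66.15.

Market A: pre-tax p* = $51, q* = 148; post-tax q = 122.8; deadweight loss = $264.6.
Market B: pre-tax p* = $38, q* = 369; post-tax q = 337.5; deadweight loss = $330.75.
Difference: $264.6 vs $330.75 → market B is larger by $66.15.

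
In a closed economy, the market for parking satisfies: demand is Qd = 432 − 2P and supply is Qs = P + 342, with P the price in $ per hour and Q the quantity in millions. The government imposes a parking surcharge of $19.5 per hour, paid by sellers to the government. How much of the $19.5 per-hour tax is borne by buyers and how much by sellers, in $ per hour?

Before the tax: set 432 − 2P = P + 342 → P* = $30, Q* = 372.
With the tax collected from sellers, supply shifts: Qs = (P − 19.5) + 342.
New equilibrium: buyers pay $36.5, sellers receive $17, Q = 359. (Wedge: Pb − Ps = 19.5.)
Burden on buyers: $6.5; on sellers: $13. (They sum to $19.5.)
The less price-elastic side of the market bears the larger share of a per-unit tax.

Buyers bear $6.5 per hour; sellers bear $13 per hour.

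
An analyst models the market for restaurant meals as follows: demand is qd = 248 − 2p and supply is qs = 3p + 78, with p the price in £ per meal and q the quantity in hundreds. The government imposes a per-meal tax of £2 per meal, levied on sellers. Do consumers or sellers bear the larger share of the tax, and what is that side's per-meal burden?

Consumers bear the larger share: £1.2 per meal.

Before the tax: set 248 − 2p = 3p + 78 → p* = £34, q* = 180.
With the tax collected from sellers, supply shifts: qs = 3(p − 2) + 78.
New equilibrium: consumers pay £35.2, sellers receive £33.2, q = 177.6. (Wedge: pb − ps = 2.)
Per-meal burden: consumers £1.2, sellers £0.8.
Consumers take the larger share because demand is less price-elastic here (demand slope 2 vs supply slope 3).
The less price-elastic side of the market bears the larger share of a per-unit tax.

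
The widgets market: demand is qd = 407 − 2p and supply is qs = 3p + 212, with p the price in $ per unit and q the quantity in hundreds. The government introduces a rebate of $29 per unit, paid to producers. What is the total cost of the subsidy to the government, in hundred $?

Government outlay = $10550.2 hundred.

Before the subsidy: set 407 − 2p = 3p + 212 → p* = $39, q* = 329.
With a per-unit subsidy paid to producers, each receives p + 29 per unit sold, so supply becomes qs = 3(p + 29) + 212.
Solving gives q = 363.8 with buyers paying $21.6 and producers receiving $50.6 (the $29 wedge).
Outlay = t · Q = 29 · 363.8 = $10550.2.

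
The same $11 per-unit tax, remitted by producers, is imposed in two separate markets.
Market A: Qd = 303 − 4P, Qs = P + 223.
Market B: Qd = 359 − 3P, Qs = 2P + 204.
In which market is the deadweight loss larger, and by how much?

Market A: pre-tax P* = $16, Q* = 239; post-tax Q = 230.2; deadweight loss = $48.4.
Market B: pre-tax P* = $31, Q* = 266; post-tax Q = 252.8; deadweight loss = $72.6.
Difference: $48.4 vs $72.6 → market B is larger by $24.2.

Market B, by $24.2.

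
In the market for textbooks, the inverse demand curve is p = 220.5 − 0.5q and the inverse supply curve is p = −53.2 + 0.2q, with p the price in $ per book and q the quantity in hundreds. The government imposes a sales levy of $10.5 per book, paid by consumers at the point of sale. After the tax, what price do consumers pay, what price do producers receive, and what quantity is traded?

Consumers pay $32.5; producers receive $22; quantity = 376.

Inverting to q(p) form: qd = 441 − 2p; qs = 5p + 266.
Without the tax, 441 − 2p = 5p + 266 gives 7p = 175, so p* = $25 and q* = 391.
With the tax collected from consumers, demand (in seller-price terms) shifts: qd = 441 − 2(p + 10.5).
Solving gives q = 376 with consumers paying $32.5 and producers receiving $22 (the $10.5 wedge).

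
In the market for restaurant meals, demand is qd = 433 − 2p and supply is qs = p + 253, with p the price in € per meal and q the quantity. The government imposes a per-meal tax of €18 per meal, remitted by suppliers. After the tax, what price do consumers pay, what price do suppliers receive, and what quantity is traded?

Consumers pay €66; suppliers receive €48; quantity = 301.

Without the tax, 433 − 2p = p + 253 gives 3p = 180, so p* = €60 and q* = 313.
With the tax collected from suppliers, supply shifts: qs = (p − 18) + 253.
Solving gives q = 301 with consumers paying €66 and suppliers receiving €48 (the €18 wedge).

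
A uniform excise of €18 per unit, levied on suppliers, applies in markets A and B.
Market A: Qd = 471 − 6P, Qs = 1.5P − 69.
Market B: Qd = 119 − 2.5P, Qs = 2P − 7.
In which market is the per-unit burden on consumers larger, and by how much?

Market A: pre-tax P* = €72, Q* = 39; post-tax Q = 17.4; per-unit burden on consumers = €3.6.
Market B: pre-tax P* = €28, Q* = 49; post-tax Q = 29; per-unit burden on consumers = €8.
Difference: €3.6 vs €8 → market B is larger by €4.4.

Market B, by €4.4.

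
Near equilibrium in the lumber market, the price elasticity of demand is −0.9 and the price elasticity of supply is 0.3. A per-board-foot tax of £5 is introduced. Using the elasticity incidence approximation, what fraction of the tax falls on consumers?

Consumers' share ≈ 0.25.

Incidence ratio: consumers' share ≈ εs / (εs + |εd|) = 0.3 / (0.3 + 0.9) = 0.25.
Supply is the less elastic side, so consumers bear the smaller share.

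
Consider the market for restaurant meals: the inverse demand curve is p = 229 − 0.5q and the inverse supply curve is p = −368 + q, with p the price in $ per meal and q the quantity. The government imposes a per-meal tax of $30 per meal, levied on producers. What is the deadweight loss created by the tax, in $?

Deadweight loss = $300.

Inverting to q(p) form: qd = 458 − 2p; qs = p + 368.
Without the tax, 458 − 2p = p + 368 gives 3p = 90, so p* = $30 and q* = 398.
With the tax collected from producers, supply shifts: qs = (p − 30) + 368.
Solving gives q = 378 with consumers paying $40 and producers receiving $10 (the $30 wedge).
Quantity falls by |ΔQ| = |398 − 378| = 20.
DWL = ½ · t · |ΔQ| = ½ · 30 · 20 = $300.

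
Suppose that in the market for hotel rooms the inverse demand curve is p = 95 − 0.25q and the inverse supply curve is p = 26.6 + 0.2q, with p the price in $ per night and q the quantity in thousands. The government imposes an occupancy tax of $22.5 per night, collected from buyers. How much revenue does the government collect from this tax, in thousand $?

Rewrite in direct form: qd = 380 − 4p and qs = 5p − 133.
Without the tax, 380 − 4p = 5p − 133 gives 9p = 513, so p* = $57 and q* = 152.
With the tax collected from buyers, demand (in seller-price terms) shifts: qd = 380 − 4(p + 22.5).
Solving gives q = 102 with buyers paying $69.5 and suppliers receiving $47 (the $22.5 wedge).
Revenue = t · Q = 22.5 · 102 = $2295.

Tax revenue = $2295 thousand.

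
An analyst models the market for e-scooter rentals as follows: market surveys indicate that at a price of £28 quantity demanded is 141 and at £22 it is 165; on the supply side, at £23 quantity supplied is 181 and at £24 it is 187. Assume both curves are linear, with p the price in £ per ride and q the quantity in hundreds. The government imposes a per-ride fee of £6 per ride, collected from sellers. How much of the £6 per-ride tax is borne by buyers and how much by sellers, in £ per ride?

Buyers bear £3.6 per ride; sellers bear £2.4 per ride.

Demand slope: (165 − 141)/(22 − 28) = -4, so qd = 253 − 4p.
Supply slope: (187 − 181)/(24 − 23) = 6, so qs = 6p + 43.
Without the tax, 253 − 4p = 6p + 43 gives 10p = 210, so p* = £21 and q* = 169.
With the tax collected from sellers, supply shifts: qs = 6(p − 6) + 43.
Solving gives q = 154.6 with buyers paying £24.6 and sellers receiving £18.6 (the £6 wedge).
Burden on buyers: £3.6; on sellers: £2.4. (They sum to £6.)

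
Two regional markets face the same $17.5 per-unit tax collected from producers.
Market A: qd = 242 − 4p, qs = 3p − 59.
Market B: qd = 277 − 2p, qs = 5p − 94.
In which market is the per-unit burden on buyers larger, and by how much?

Market B, by $5.

Market A: pre-tax p* = $43, q* = 70; post-tax q = 40; per-unit burden on buyers = $7.5.
Market B: pre-tax p* = $53, q* = 171; post-tax q = 146; per-unit burden on buyers = $12.5.
Difference: $7.5 vs $12.5 → market B is larger by $5.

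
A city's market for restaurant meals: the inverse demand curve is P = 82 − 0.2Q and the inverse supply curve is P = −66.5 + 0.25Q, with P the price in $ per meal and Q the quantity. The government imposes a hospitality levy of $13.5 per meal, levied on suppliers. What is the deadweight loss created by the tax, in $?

Rewrite in direct form: Qd = 410 − 5P and Qs = 4P + 266.
Without the tax, 410 − 5P = 4P + 266 gives 9P = 144, so P* = $16 and Q* = 330.
With the tax collected from suppliers, supply shifts: Qs = 4(P − 13.5) + 266.
New equilibrium: consumers pay $22, suppliers receive $8.5, Q = 300. (Wedge: Pb − Ps = 13.5.)
Quantity falls by |ΔQ| = |330 − 300| = 30.
DWL = ½ · t · |ΔQ| = ½ · 13.5 · 30 = $202.5.

Deadweight loss = $202.5.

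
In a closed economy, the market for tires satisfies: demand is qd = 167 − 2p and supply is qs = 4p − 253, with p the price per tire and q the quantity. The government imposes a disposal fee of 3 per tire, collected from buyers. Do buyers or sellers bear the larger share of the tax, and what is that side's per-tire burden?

Before the tax: set 167 − 2p = 4p − 253 → p* = 70, q* = 27.
With the tax collected from buyers, demand (in seller-price terms) shifts: qd = 167 − 2(p + 3).
New equilibrium: buyers pay 72, sellers receive 69, q = 23. (Wedge: pb − ps = 3.)
Per-tire burden: buyers 2, sellers 1.
Buyers take the larger share because demand is less price-elastic here (demand slope 2 vs supply slope 4).

Buyers bear the larger share: 2 per tire.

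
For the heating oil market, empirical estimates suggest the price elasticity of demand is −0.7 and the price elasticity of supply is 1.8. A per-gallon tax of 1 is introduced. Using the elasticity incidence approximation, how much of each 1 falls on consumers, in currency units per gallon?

Incidence ratio: consumers' share ≈ εs / (εs + |εd|) = 1.8 / (1.8 + 0.7) = 0.72.
So consumers bear ≈ 0.72 × 1 = 0.72; sellers bear 0.28.

Consumers bear ≈ 0.72 per gallon.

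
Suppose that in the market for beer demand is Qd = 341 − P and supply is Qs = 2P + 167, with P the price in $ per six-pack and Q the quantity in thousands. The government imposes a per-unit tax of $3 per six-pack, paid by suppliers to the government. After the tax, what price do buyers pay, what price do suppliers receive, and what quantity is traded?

Before the tax: set 341 − P = 2P + 167 → P* = $58, Q* = 283.
With the tax collected from suppliers, supply shifts: Qs = 2(P − 3) + 167.
New equilibrium: buyers pay $60, suppliers receive $57, Q = 281. (Wedge: Pb − Ps = 3.)
The less price-elastic side of the market bears the larger share of a per-unit tax.

Buyers pay $60; suppliers receive $57; quantity = 281.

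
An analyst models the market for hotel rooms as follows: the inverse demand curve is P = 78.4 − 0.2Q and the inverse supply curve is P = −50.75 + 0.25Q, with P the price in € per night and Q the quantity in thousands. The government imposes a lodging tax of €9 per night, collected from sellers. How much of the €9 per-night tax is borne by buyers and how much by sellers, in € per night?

Buyers bear €4 per night; sellers bear €5 per night.

Inverting to Q(P) form: Qd = 392 − 5P; Qs = 4P + 203.
Before the tax: set 392 − 5P = 4P + 203 → P* = €21, Q* = 287.
With the tax collected from sellers, supply shifts: Qs = 4(P − 9) + 203.
Solving gives Q = 267 with buyers paying €25 and sellers receiving €16 (the €9 wedge).
Burden on buyers: €4; on sellers: €5. (They sum to €9.)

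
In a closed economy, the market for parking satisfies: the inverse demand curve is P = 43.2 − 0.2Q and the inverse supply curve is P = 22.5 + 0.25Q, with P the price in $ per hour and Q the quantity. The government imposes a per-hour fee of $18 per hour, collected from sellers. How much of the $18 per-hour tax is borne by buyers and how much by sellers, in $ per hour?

Buyers bear $8 per hour; sellers bear $10 per hour.

Rewrite in direct form: Qd = 216 − 5P and Qs = 4P − 90.
Before the tax: set 216 − 5P = 4P − 90 → P* = $34, Q* = 46.
With the tax collected from sellers, supply shifts: Qs = 4(P − 18) − 90.
New equilibrium: buyers pay $42, sellers receive $24, Q = 6. (Wedge: Pb − Ps = 18.)
Burden on buyers: $8; on sellers: $10. (They sum to $18.)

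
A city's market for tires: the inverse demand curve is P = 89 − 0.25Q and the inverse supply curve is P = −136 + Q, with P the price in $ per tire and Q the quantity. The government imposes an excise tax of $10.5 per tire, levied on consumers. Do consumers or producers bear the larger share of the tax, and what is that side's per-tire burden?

Inverting to Q(P) form: Qd = 356 − 4P; Qs = P + 136.
Without the tax, 356 − 4P = P + 136 gives 5P = 220, so P* = $44 and Q* = 180.
With the tax collected from consumers, demand (in seller-price terms) shifts: Qd = 356 − 4(P + 10.5).
Solving gives Q = 171.6 with consumers paying $46.1 and producers receiving $35.6 (the $10.5 wedge).
Per-tire burden: consumers $2.1, producers $8.4.
Producers take the larger share because supply is less price-elastic here (demand slope 4 vs supply slope 1).

Producers bear the larger share: $8.4 per tire.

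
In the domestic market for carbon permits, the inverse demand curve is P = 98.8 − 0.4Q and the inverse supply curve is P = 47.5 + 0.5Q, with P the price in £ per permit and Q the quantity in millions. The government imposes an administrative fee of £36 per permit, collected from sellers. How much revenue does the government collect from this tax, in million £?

Inverting to Q(P) form: Qd = 247 − 2.5P; Qs = 2P − 95.
Without the tax, 247 − 2.5P = 2P − 95 gives 4.5P = 342, so P* = £76 and Q* = 57.
With the tax collected from sellers, supply shifts: Qs = 2(P − 36) − 95.
New equilibrium: buyers pay £92, sellers receive £56, Q = 17. (Wedge: Pb − Ps = 36.)
Revenue = t · Q = 36 · 17 = £612.

Tax revenue = £612 million.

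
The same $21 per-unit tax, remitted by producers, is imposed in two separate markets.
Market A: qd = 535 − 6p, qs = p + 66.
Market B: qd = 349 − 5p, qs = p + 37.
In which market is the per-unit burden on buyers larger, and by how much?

Market A: pre-tax p* = $67, q* = 133; post-tax q = 115; per-unit burden on buyers = $3.
Market B: pre-tax p* = $52, q* = 89; post-tax q = 71.5; per-unit burden on buyers = $3.5.
Difference: $3 vs $3.5 → market B is larger by $0.5.

Market B, by $0.5.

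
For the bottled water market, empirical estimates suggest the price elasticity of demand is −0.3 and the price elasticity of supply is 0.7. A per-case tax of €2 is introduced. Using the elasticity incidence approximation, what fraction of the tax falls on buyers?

Incidence ratio: buyers' share ≈ εs / (εs + |εd|) = 0.7 / (0.7 + 0.3) = 0.7.
Supply is the more elastic side, so buyers bear the larger share.

Buyers' share ≈ 0.7.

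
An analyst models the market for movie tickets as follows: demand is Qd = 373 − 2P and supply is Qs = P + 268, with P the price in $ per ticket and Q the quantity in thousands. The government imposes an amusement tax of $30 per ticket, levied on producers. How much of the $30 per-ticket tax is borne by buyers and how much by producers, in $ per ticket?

Buyers bear $10 per ticket; producers bear $20 per ticket.

Before the tax: set 373 − 2P = P + 268 → P* = $35, Q* = 303.
With the tax collected from producers, supply shifts: Qs = (P − 30) + 268.
Solving gives Q = 283 with buyers paying $45 and producers receiving $15 (the $30 wedge).
Burden on buyers: $10; on producers: $20. (They sum to $30.)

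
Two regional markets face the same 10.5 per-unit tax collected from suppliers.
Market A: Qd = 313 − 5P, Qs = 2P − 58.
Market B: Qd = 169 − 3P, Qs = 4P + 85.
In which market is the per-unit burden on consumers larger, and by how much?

Market A: pre-tax P* = 53, Q* = 48; post-tax Q = 33; per-unit burden on consumers = 3.
Market B: pre-tax P* = 12, Q* = 133; post-tax Q = 115; per-unit burden on consumers = 6.
Difference: 3 vs 6 → market B is larger by 3.

Market B, by 3.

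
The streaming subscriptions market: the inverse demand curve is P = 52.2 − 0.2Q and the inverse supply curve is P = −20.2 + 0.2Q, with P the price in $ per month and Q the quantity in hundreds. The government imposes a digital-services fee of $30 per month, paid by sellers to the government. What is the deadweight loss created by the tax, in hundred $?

Inverting to Q(P) form: Qd = 261 − 5P; Qs = 5P + 101.
Without the tax, 261 − 5P = 5P + 101 gives 10P = 160, so P* = $16 and Q* = 181.
With the tax collected from sellers, supply shifts: Qs = 5(P − 30) + 101.
Solving gives Q = 106 with consumers paying $31 and sellers receiving $1 (the $30 wedge).
Quantity falls by |ΔQ| = |181 − 106| = 75.
DWL = ½ · t · |ΔQ| = ½ · 30 · 75 = $1125.

Deadweight loss = $1125 hundred.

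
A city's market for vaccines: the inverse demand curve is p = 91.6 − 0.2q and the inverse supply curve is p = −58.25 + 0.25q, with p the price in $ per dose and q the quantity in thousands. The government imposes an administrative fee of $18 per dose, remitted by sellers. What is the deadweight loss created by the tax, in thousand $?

Rewrite in direct form: qd = 458 − 5p and qs = 4p + 233.
Before the tax: set 458 − 5p = 4p + 233 → p* = $25, q* = 333.
With the tax collected from sellers, supply shifts: qs = 4(p − 18) + 233.
New equilibrium: buyers pay $33, sellers receive $15, q = 293. (Wedge: pb − ps = 18.)
Quantity falls by |ΔQ| = |333 − 293| = 40.
DWL = ½ · t · |ΔQ| = ½ · 18 · 40 = $360.

Deadweight loss = $360 thousand.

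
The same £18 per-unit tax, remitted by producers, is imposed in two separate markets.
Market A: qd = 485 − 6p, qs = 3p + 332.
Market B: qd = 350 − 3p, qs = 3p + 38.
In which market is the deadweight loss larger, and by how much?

Market A: pre-tax p* = £17, q* = 383; post-tax q = 347; deadweight loss = £324.
Market B: pre-tax p* = £52, q* = 194; post-tax q = 167; deadweight loss = £243.
Difference: £324 vs £243 → market A is larger by £81.

Market A, by £81.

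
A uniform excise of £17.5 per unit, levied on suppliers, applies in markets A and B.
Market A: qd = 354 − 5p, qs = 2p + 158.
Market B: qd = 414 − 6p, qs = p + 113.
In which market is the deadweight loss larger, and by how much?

Market A: pre-tax p* = £28, q* = 214; post-tax q = 189; deadweight loss = £218.75.
Market B: pre-tax p* = £43, q* = 156; post-tax q = 141; deadweight loss = £131.25.
Difference: £218.75 vs £131.25 → market A is larger by £87.5.

Market A, by £87.5.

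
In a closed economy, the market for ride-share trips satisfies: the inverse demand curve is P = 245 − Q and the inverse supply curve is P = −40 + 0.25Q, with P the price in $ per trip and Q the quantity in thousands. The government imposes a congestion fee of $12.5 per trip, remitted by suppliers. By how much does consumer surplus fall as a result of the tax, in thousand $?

Consumer surplus falls by $2230 thousand.

Inverting to Q(P) form: Qd = 245 − P; Qs = 4P + 160.
Before the tax: set 245 − P = 4P + 160 → P* = $17, Q* = 228.
With the tax collected from suppliers, supply shifts: Qs = 4(P − 12.5) + 160.
New equilibrium: buyers pay $27, suppliers receive $14.5, Q = 218. (Wedge: Pb − Ps = 12.5.)
ΔCS is the trapezoid between Q = 218 and Q = 228 of height $10: ½ · (228 + 218) · 10 = $2230.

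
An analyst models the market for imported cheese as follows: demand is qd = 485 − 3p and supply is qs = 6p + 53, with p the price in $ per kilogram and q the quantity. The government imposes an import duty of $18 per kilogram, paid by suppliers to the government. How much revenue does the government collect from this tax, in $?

Without the tax, 485 − 3p = 6p + 53 gives 9p = 432, so p* = $48 and q* = 341.
With the tax collected from suppliers, supply shifts: qs = 6(p − 18) + 53.
Solving gives q = 305 with consumers paying $60 and suppliers receiving $42 (the $18 wedge).
Revenue = t · Q = 18 · 305 = $5490.

Tax revenue = $5490.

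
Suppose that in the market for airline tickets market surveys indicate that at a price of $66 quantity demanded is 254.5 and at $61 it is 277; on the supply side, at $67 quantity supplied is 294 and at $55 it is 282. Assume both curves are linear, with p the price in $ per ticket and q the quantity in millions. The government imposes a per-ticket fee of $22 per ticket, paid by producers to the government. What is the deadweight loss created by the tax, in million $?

Demand slope: (277 − 254.5)/(61 − 66) = -4.5, so qd = 551.5 − 4.5p.
Supply slope: (282 − 294)/(55 − 67) = 1, so qs = p + 227.
Before the tax: set 551.5 − 4.5p = p + 227 → p* = $59, q* = 286.
With the tax collected from producers, supply shifts: qs = (p − 22) + 227.
New equilibrium: buyers pay $63, producers receive $41, q = 268. (Wedge: pb − ps = 22.)
Quantity falls by |ΔQ| = |286 − 268| = 18.
DWL = ½ · t · |ΔQ| = ½ · 22 · 18 = $198.

Deadweight loss = $198 million.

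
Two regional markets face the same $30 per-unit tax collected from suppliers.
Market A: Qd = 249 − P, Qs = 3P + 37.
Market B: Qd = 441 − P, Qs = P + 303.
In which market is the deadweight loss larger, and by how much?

Market A, by $112.5.

Market A: pre-tax P* = $53, Q* = 196; post-tax Q = 173.5; deadweight loss = $337.5.
Market B: pre-tax P* = $69, Q* = 372; post-tax Q = 357; deadweight loss = $225.
Difference: $337.5 vs $225 → market A is larger by $112.5.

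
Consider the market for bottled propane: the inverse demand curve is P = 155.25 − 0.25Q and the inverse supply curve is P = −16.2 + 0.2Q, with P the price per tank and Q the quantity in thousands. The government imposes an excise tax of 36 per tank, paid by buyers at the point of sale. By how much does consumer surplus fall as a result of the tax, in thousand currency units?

Inverting to Q(P) form: Qd = 621 − 4P; Qs = 5P + 81.
Before the tax: set 621 − 4P = 5P + 81 → P* = 60, Q* = 381.
With the tax collected from buyers, demand (in seller-price terms) shifts: Qd = 621 − 4(P + 36).
Solving gives Q = 301 with buyers paying 80 and producers receiving 44 (the 36 wedge).
ΔCS is the trapezoid between Q = 301 and Q = 381 of height 20: ½ · (381 + 301) · 20 = 6820.

Consumer surplus falls by 6820 thousand.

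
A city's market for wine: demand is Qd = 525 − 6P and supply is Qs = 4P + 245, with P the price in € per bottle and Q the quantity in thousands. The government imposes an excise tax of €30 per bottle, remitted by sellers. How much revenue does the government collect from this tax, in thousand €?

Before the tax: set 525 − 6P = 4P + 245 → P* = €28, Q* = 357.
With the tax collected from sellers, supply shifts: Qs = 4(P − 30) + 245.
Solving gives Q = 285 with buyers paying €40 and sellers receiving €10 (the €30 wedge).
Revenue = t · Q = 30 · 285 = €8550.

Tax revenue = €8550 thousand.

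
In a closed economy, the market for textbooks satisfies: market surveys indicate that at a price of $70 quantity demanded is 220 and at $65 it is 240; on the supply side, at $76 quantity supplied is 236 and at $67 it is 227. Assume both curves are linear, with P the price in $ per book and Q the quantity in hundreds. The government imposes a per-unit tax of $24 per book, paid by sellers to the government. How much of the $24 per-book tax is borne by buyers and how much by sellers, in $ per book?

Demand slope: (240 − 220)/(65 − 70) = -4, so Qd = 500 − 4P.
Supply slope: (227 − 236)/(67 − 76) = 1, so Qs = P + 160.
Without the tax, 500 − 4P = P + 160 gives 5P = 340, so P* = $68 and Q* = 228.
With the tax collected from sellers, supply shifts: Qs = (P − 24) + 160.
Solving gives Q = 208.8 with buyers paying $72.8 and sellers receiving $48.8 (the $24 wedge).
Burden on buyers: $4.8; on sellers: $19.2. (They sum to $24.)
The less price-elastic side of the market bears the larger share of a per-unit tax.

Buyers bear $4.8 per book; sellers bear $19.2 per book.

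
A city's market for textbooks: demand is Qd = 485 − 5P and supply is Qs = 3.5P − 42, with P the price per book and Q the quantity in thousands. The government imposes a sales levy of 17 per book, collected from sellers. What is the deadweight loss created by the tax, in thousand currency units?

Deadweight loss = 297.5 thousand.

Without the tax, 485 − 5P = 3.5P − 42 gives 8.5P = 527, so P* = 62 and Q* = 175.
With the tax collected from sellers, supply shifts: Qs = 3.5(P − 17) − 42.
New equilibrium: buyers pay 69, sellers receive 52, Q = 140. (Wedge: Pb − Ps = 17.)
Quantity falls by |ΔQ| = |175 − 140| = 35.
DWL = ½ · t · |ΔQ| = ½ · 17 · 35 = 297.5.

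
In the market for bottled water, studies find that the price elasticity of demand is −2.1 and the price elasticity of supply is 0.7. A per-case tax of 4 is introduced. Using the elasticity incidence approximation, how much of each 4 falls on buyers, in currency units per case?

Incidence ratio: buyers' share ≈ εs / (εs + |εd|) = 0.7 / (0.7 + 2.1) = 0.25.
So buyers bear ≈ 0.25 × 4 = 1; suppliers bear 3.

Buyers bear ≈ 1 per case.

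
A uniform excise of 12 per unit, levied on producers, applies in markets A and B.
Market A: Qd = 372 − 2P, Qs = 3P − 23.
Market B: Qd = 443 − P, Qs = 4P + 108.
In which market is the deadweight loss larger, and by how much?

Market A: pre-tax P* = 79, Q* = 214; post-tax Q = 199.6; deadweight loss = 86.4.
Market B: pre-tax P* = 67, Q* = 376; post-tax Q = 366.4; deadweight loss = 57.6.
Difference: 86.4 vs 57.6 → market A is larger by 28.8.

Market A, by 28.8.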